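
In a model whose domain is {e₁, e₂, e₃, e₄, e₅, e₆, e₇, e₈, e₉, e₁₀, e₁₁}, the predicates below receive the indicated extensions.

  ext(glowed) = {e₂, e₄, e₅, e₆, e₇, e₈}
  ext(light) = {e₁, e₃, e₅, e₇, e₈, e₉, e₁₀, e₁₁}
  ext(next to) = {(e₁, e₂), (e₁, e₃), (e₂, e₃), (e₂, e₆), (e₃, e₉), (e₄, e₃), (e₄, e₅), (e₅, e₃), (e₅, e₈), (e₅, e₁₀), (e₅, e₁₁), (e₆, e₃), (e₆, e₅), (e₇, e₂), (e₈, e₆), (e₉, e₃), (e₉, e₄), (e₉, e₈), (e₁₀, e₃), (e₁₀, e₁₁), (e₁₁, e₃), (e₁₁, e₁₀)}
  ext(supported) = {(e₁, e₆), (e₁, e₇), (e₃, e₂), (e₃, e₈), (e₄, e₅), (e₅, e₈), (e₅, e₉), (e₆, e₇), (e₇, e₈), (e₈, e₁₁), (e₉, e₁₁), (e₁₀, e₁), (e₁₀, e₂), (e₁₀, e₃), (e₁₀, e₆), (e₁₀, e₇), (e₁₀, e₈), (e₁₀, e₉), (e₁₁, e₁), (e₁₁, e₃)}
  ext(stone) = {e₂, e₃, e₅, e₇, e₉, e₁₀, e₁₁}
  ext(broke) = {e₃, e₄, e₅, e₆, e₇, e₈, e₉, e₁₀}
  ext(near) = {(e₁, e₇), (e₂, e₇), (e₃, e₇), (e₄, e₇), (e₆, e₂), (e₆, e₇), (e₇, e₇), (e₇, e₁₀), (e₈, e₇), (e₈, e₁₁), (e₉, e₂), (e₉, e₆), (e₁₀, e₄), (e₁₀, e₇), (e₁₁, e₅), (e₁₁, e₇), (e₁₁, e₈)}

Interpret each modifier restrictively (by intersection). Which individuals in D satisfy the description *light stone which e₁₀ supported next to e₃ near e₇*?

⟦which e₁₀ supported⟧ = {x : ⟨e₁₀, x⟩ ∈ ⟦supported⟧} = {e₁, e₂, e₃, e₆, e₇, e₈, e₉}
⟦next to e₃⟧ = {x : ⟨x, e₃⟩ ∈ ⟦next to⟧} = {e₁, e₂, e₄, e₅, e₆, e₉, e₁₀, e₁₁}
⟦near e₇⟧ = {x : ⟨x, e₇⟩ ∈ ⟦near⟧} = {e₁, e₂, e₃, e₄, e₆, e₇, e₈, e₁₀, e₁₁}
⟦stone⟧ = {e₂, e₃, e₅, e₇, e₉, e₁₀, e₁₁}
… ∩ ⟦which e₁₀ supported⟧ = {e₂, e₃, e₅, e₇, e₉, e₁₀, e₁₁} ∩ {e₁, e₂, e₃, e₆, e₇, e₈, e₉} = {e₂, e₃, e₇, e₉}
… ∩ ⟦next to e₃⟧ = {e₂, e₃, e₇, e₉} ∩ {e₁, e₂, e₄, e₅, e₆, e₉, e₁₀, e₁₁} = {e₂, e₉}
… ∩ ⟦near e₇⟧ = {e₂, e₉} ∩ {e₁, e₂, e₃, e₄, e₆, e₇, e₈, e₁₀, e₁₁} = {e₂}
… ∩ ⟦light⟧ = {e₂} ∩ {e₁, e₃, e₅, e₇, e₈, e₉, e₁₀, e₁₁} = ∅
So ⟦light stone which e₁₀ supported next to e₃ near e₇⟧ = ∅.

∅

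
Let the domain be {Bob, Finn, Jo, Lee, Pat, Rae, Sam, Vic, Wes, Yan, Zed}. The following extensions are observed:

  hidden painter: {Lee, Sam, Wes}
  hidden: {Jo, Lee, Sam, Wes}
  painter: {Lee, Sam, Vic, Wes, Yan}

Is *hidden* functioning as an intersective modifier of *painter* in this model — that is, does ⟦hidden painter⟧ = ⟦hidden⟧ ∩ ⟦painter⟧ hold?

yes

⟦hidden⟧ ∩ ⟦painter⟧ = {Jo, Lee, Sam, Wes} ∩ {Lee, Sam, Vic, Wes, Yan} = {Lee, Sam, Wes}
Observed ⟦hidden painter⟧ = {Lee, Sam, Wes}.
These coincide, so the modifier is intersective here.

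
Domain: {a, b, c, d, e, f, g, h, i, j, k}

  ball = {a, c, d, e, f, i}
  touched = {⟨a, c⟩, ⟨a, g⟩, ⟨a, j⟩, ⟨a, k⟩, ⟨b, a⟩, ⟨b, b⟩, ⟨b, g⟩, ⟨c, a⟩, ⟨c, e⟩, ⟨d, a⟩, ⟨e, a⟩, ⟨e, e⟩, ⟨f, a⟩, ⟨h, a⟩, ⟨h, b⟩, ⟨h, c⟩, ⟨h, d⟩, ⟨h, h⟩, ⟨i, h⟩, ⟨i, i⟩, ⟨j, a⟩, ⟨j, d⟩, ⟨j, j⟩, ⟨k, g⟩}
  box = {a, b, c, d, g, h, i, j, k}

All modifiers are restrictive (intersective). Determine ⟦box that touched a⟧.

⟦that touched a⟧ = {x : ⟨x, a⟩ ∈ ⟦touched⟧} = {b, c, d, e, f, h, j}
⟦box⟧ = {a, b, c, d, g, h, i, j, k}
… ∩ ⟦that touched a⟧ = {a, b, c, d, g, h, i, j, k} ∩ {b, c, d, e, f, h, j} = {b, c, d, h, j}
So ⟦box that touched a⟧ = {b, c, d, h, j}.

{b, c, d, h, j}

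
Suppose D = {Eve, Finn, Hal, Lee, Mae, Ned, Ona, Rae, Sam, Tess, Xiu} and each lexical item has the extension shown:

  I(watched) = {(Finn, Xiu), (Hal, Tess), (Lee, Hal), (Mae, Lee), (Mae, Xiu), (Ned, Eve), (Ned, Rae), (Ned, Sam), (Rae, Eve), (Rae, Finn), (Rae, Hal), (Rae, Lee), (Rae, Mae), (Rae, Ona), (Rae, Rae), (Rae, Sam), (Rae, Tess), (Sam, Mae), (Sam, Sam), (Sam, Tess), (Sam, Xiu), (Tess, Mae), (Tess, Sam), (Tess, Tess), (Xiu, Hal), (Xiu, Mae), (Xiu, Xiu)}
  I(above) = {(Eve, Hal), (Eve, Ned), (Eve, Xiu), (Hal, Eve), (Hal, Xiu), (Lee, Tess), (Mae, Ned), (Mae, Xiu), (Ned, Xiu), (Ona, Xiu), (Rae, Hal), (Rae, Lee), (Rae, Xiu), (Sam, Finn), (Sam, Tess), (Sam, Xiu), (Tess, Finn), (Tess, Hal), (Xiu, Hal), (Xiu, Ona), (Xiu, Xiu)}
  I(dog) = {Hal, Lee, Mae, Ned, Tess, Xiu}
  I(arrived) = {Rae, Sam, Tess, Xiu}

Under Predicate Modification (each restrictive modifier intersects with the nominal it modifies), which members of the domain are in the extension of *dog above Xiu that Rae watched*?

{Hal, Mae}

⟦above Xiu⟧ = {x : ⟨x, Xiu⟩ ∈ ⟦above⟧} = {Eve, Hal, Mae, Ned, Ona, Rae, Sam, Xiu}
⟦that Rae watched⟧ = {x : ⟨Rae, x⟩ ∈ ⟦watched⟧} = {Eve, Finn, Hal, Lee, Mae, Ona, Rae, Sam, Tess}
⟦dog⟧ = {Hal, Lee, Mae, Ned, Tess, Xiu}
… ∩ ⟦above Xiu⟧ = {Hal, Lee, Mae, Ned, Tess, Xiu} ∩ {Eve, Hal, Mae, Ned, Ona, Rae, Sam, Xiu} = {Hal, Mae, Ned, Xiu}
… ∩ ⟦that Rae watched⟧ = {Hal, Mae, Ned, Xiu} ∩ {Eve, Finn, Hal, Lee, Mae, Ona, Rae, Sam, Tess} = {Hal, Mae}
So ⟦dog above Xiu that Rae watched⟧ = {Hal, Mae}.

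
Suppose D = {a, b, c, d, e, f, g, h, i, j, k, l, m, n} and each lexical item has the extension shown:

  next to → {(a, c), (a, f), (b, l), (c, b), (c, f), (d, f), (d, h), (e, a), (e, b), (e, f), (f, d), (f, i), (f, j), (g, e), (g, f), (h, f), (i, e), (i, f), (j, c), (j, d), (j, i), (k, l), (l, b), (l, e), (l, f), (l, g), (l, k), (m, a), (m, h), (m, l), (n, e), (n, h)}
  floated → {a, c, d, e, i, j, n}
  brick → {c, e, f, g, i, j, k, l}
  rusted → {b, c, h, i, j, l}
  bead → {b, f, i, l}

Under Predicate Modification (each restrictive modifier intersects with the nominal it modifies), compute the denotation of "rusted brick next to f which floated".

⟦next to f⟧ = {x : ⟨x, f⟩ ∈ ⟦next to⟧} = {a, c, d, e, g, h, i, l}
⟦which floated⟧ = ⟦floated⟧ = {a, c, d, e, i, j, n}
⟦brick⟧ = {c, e, f, g, i, j, k, l}
… ∩ ⟦next to f⟧ = {c, e, f, g, i, j, k, l} ∩ {a, c, d, e, g, h, i, l} = {c, e, g, i, l}
… ∩ ⟦which floated⟧ = {c, e, g, i, l} ∩ {a, c, d, e, i, j, n} = {c, e, i}
… ∩ ⟦rusted⟧ = {c, e, i} ∩ {b, c, h, i, j, l} = {c, i}
So ⟦rusted brick next to f which floated⟧ = {c, i}.

{c, i}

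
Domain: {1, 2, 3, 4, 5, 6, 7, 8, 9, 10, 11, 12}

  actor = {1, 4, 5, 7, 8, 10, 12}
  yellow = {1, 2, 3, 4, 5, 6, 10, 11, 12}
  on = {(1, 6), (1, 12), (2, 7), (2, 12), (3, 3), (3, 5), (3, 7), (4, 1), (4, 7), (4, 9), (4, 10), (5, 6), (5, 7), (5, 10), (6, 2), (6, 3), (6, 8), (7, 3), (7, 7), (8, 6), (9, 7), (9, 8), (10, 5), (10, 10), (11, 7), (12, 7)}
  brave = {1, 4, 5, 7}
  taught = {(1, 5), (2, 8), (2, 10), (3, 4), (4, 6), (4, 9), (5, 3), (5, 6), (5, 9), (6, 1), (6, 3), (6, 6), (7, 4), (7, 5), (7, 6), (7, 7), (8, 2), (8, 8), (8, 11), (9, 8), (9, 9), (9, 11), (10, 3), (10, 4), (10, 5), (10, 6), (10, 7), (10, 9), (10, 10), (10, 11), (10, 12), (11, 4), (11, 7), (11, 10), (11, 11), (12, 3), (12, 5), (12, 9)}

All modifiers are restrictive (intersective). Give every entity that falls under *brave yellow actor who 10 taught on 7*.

⟦who 10 taught⟧ = {x : ⟨10, x⟩ ∈ ⟦taught⟧} = {3, 4, 5, 6, 7, 9, 10, 11, 12}
⟦on 7⟧ = {x : ⟨x, 7⟩ ∈ ⟦on⟧} = {2, 3, 4, 5, 7, 9, 11, 12}
⟦actor⟧ = {1, 4, 5, 7, 8, 10, 12}
… ∩ ⟦who 10 taught⟧ = {1, 4, 5, 7, 8, 10, 12} ∩ {3, 4, 5, 6, 7, 9, 10, 11, 12} = {4, 5, 7, 10, 12}
… ∩ ⟦on 7⟧ = {4, 5, 7, 10, 12} ∩ {2, 3, 4, 5, 7, 9, 11, 12} = {4, 5, 7, 12}
… ∩ ⟦brave⟧ = {4, 5, 7, 12} ∩ {1, 4, 5, 7} = {4, 5, 7}
… ∩ ⟦yellow⟧ = {4, 5, 7} ∩ {1, 2, 3, 4, 5, 6, 10, 11, 12} = {4, 5}
So ⟦brave yellow actor who 10 taught on 7⟧ = {4, 5}.

{4, 5}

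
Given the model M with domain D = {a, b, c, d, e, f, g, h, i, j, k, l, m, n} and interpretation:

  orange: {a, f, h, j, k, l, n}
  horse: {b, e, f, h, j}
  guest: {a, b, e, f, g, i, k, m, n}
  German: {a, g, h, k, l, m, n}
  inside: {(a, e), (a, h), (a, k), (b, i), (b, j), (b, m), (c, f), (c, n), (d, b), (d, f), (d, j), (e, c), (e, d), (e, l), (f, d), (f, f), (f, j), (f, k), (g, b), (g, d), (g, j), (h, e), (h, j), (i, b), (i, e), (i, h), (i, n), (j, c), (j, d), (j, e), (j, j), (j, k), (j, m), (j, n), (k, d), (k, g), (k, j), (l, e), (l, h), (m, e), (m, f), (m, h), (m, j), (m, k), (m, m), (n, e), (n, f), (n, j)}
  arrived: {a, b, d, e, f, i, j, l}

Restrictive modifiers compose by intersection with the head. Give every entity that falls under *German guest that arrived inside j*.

⟦that arrived⟧ = ⟦arrived⟧ = {a, b, d, e, f, i, j, l}
⟦inside j⟧ = {x : ⟨x, j⟩ ∈ ⟦inside⟧} = {b, d, f, g, h, j, k, m, n}
⟦guest⟧ = {a, b, e, f, g, i, k, m, n}
… ∩ ⟦that arrived⟧ = {a, b, e, f, g, i, k, m, n} ∩ {a, b, d, e, f, i, j, l} = {a, b, e, f, i}
… ∩ ⟦inside j⟧ = {a, b, e, f, i} ∩ {b, d, f, g, h, j, k, m, n} = {b, f}
… ∩ ⟦German⟧ = {b, f} ∩ {a, g, h, k, l, m, n} = ∅
So ⟦German guest that arrived inside j⟧ = ∅.

∅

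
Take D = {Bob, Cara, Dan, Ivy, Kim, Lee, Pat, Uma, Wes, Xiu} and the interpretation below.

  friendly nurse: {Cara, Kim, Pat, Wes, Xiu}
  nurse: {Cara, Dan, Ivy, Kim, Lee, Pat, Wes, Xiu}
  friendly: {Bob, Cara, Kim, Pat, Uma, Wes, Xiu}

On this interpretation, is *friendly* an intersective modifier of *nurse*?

⟦friendly⟧ ∩ ⟦nurse⟧ = {Bob, Cara, Kim, Pat, Uma, Wes, Xiu} ∩ {Cara, Dan, Ivy, Kim, Lee, Pat, Wes, Xiu} = {Cara, Kim, Pat, Wes, Xiu}
Observed ⟦friendly nurse⟧ = {Cara, Kim, Pat, Wes, Xiu}.
These coincide, so the modifier is intersective here.

yes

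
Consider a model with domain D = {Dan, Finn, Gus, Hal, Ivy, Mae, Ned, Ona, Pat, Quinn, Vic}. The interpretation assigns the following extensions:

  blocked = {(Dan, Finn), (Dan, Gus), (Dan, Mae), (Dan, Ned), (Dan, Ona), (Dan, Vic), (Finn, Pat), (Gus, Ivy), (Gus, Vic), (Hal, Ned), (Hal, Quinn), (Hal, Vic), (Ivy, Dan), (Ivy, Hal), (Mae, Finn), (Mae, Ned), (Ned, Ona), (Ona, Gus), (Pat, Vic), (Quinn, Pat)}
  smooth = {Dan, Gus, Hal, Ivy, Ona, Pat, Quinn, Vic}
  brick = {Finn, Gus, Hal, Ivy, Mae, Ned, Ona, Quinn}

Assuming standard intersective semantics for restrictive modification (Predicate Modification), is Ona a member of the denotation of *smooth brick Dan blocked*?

⟦Dan blocked⟧ = {x : ⟨Dan, x⟩ ∈ ⟦blocked⟧} = {Finn, Gus, Mae, Ned, Ona, Vic}
⟦brick⟧ = {Finn, Gus, Hal, Ivy, Mae, Ned, Ona, Quinn}
… ∩ ⟦Dan blocked⟧ = {Finn, Gus, Hal, Ivy, Mae, Ned, Ona, Quinn} ∩ {Finn, Gus, Mae, Ned, Ona, Vic} = {Finn, Gus, Mae, Ned, Ona}
… ∩ ⟦smooth⟧ = {Finn, Gus, Mae, Ned, Ona} ∩ {Dan, Gus, Hal, Ivy, Ona, Pat, Quinn, Vic} = {Gus, Ona}
⟦smooth brick Dan blocked⟧ = {Gus, Ona}; Ona ∈ this set.

yes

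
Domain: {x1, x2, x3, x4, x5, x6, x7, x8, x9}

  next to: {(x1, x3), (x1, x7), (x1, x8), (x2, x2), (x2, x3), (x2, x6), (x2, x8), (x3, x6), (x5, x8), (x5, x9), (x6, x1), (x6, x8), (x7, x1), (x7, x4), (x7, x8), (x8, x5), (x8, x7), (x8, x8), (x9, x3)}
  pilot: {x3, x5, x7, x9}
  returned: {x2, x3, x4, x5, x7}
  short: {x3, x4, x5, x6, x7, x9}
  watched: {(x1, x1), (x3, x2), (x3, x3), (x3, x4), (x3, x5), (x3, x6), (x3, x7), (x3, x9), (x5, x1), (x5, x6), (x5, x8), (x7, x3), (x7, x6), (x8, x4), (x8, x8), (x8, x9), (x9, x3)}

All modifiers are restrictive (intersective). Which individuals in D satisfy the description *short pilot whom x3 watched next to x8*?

{x5, x7}

⟦whom x3 watched⟧ = {x : ⟨x3, x⟩ ∈ ⟦watched⟧} = {x2, x3, x4, x5, x6, x7, x9}
⟦next to x8⟧ = {x : ⟨x, x8⟩ ∈ ⟦next to⟧} = {x1, x2, x5, x6, x7, x8}
⟦pilot⟧ = {x3, x5, x7, x9}
… ∩ ⟦whom x3 watched⟧ = {x3, x5, x7, x9} ∩ {x2, x3, x4, x5, x6, x7, x9} = {x3, x5, x7, x9}
… ∩ ⟦next to x8⟧ = {x3, x5, x7, x9} ∩ {x1, x2, x5, x6, x7, x8} = {x5, x7}
… ∩ ⟦short⟧ = {x5, x7} ∩ {x3, x4, x5, x6, x7, x9} = {x5, x7}
So ⟦short pilot whom x3 watched next to x8⟧ = {x5, x7}.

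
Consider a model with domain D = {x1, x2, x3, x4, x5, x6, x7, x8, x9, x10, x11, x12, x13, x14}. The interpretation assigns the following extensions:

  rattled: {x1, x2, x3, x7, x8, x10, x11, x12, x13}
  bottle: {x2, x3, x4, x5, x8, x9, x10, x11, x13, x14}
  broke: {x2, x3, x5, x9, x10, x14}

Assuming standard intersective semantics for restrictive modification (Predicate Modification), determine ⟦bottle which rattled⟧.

⟦which rattled⟧ = ⟦rattled⟧ = {x1, x2, x3, x7, x8, x10, x11, x12, x13}
⟦bottle⟧ = {x2, x3, x4, x5, x8, x9, x10, x11, x13, x14}
… ∩ ⟦which rattled⟧ = {x2, x3, x4, x5, x8, x9, x10, x11, x13, x14} ∩ {x1, x2, x3, x7, x8, x10, x11, x12, x13} = {x2, x3, x8, x10, x11, x13}
So ⟦bottle which rattled⟧ = {x2, x3, x8, x10, x11, x13}.

{x2, x3, x8, x10, x11, x13}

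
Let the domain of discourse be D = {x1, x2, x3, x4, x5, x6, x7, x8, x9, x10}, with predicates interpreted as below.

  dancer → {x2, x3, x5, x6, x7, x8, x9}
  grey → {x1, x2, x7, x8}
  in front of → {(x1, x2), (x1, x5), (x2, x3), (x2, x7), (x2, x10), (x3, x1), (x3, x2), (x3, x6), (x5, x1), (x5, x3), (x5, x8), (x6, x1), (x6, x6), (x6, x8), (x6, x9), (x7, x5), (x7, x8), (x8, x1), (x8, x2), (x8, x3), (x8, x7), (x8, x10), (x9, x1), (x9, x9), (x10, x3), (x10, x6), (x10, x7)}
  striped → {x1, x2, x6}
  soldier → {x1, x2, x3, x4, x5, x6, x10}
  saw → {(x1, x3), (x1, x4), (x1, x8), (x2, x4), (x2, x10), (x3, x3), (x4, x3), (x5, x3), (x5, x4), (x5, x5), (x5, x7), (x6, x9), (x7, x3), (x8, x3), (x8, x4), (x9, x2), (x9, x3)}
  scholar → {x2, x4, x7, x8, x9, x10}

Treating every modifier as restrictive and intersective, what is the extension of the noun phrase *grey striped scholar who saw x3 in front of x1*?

⟦who saw x3⟧ = {x : ⟨x, x3⟩ ∈ ⟦saw⟧} = {x1, x3, x4, x5, x7, x8, x9}
⟦in front of x1⟧ = {x : ⟨x, x1⟩ ∈ ⟦in front of⟧} = {x3, x5, x6, x8, x9}
⟦scholar⟧ = {x2, x4, x7, x8, x9, x10}
… ∩ ⟦who saw x3⟧ = {x2, x4, x7, x8, x9, x10} ∩ {x1, x3, x4, x5, x7, x8, x9} = {x4, x7, x8, x9}
… ∩ ⟦in front of x1⟧ = {x4, x7, x8, x9} ∩ {x3, x5, x6, x8, x9} = {x8, x9}
… ∩ ⟦grey⟧ = {x8, x9} ∩ {x1, x2, x7, x8} = {x8}
… ∩ ⟦striped⟧ = {x8} ∩ {x1, x2, x6} = ∅
So ⟦grey striped scholar who saw x3 in front of x1⟧ = {}.

{}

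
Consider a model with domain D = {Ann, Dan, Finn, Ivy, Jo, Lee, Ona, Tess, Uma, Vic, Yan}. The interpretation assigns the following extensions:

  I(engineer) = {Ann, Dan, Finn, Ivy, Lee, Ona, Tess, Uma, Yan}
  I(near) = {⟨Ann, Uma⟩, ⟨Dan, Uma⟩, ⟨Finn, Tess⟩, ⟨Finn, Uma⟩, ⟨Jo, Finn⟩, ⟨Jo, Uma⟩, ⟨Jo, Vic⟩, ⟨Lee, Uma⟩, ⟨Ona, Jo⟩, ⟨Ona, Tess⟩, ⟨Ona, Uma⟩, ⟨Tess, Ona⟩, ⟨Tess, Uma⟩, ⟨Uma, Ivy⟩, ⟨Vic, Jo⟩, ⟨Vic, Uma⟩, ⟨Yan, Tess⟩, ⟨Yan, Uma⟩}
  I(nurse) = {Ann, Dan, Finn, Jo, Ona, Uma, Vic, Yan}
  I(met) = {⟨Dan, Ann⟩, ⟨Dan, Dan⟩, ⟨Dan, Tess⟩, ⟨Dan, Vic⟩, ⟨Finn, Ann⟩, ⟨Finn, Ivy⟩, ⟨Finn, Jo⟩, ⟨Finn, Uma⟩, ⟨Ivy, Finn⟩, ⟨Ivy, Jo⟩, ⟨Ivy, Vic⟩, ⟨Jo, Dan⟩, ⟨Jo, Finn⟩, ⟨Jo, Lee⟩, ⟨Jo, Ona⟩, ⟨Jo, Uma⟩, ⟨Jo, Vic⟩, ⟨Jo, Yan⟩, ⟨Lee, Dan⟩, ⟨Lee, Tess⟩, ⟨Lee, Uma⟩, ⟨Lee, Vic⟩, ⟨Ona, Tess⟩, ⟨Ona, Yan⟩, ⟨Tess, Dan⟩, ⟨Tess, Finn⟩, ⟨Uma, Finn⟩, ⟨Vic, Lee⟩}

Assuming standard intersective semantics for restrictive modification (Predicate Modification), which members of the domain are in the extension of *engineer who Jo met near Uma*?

⟦who Jo met⟧ = {x : ⟨Jo, x⟩ ∈ ⟦met⟧} = {Dan, Finn, Lee, Ona, Uma, Vic, Yan}
⟦near Uma⟧ = {x : ⟨x, Uma⟩ ∈ ⟦near⟧} = {Ann, Dan, Finn, Jo, Lee, Ona, Tess, Vic, Yan}
⟦engineer⟧ = {Ann, Dan, Finn, Ivy, Lee, Ona, Tess, Uma, Yan}
… ∩ ⟦who Jo met⟧ = {Ann, Dan, Finn, Ivy, Lee, Ona, Tess, Uma, Yan} ∩ {Dan, Finn, Lee, Ona, Uma, Vic, Yan} = {Dan, Finn, Lee, Ona, Uma, Yan}
… ∩ ⟦near Uma⟧ = {Dan, Finn, Lee, Ona, Uma, Yan} ∩ {Ann, Dan, Finn, Jo, Lee, Ona, Tess, Vic, Yan} = {Dan, Finn, Lee, Ona, Yan}
So ⟦engineer who Jo met near Uma⟧ = {Dan, Finn, Lee, Ona, Yan}.

{Dan, Finn, Lee, Ona, Yan}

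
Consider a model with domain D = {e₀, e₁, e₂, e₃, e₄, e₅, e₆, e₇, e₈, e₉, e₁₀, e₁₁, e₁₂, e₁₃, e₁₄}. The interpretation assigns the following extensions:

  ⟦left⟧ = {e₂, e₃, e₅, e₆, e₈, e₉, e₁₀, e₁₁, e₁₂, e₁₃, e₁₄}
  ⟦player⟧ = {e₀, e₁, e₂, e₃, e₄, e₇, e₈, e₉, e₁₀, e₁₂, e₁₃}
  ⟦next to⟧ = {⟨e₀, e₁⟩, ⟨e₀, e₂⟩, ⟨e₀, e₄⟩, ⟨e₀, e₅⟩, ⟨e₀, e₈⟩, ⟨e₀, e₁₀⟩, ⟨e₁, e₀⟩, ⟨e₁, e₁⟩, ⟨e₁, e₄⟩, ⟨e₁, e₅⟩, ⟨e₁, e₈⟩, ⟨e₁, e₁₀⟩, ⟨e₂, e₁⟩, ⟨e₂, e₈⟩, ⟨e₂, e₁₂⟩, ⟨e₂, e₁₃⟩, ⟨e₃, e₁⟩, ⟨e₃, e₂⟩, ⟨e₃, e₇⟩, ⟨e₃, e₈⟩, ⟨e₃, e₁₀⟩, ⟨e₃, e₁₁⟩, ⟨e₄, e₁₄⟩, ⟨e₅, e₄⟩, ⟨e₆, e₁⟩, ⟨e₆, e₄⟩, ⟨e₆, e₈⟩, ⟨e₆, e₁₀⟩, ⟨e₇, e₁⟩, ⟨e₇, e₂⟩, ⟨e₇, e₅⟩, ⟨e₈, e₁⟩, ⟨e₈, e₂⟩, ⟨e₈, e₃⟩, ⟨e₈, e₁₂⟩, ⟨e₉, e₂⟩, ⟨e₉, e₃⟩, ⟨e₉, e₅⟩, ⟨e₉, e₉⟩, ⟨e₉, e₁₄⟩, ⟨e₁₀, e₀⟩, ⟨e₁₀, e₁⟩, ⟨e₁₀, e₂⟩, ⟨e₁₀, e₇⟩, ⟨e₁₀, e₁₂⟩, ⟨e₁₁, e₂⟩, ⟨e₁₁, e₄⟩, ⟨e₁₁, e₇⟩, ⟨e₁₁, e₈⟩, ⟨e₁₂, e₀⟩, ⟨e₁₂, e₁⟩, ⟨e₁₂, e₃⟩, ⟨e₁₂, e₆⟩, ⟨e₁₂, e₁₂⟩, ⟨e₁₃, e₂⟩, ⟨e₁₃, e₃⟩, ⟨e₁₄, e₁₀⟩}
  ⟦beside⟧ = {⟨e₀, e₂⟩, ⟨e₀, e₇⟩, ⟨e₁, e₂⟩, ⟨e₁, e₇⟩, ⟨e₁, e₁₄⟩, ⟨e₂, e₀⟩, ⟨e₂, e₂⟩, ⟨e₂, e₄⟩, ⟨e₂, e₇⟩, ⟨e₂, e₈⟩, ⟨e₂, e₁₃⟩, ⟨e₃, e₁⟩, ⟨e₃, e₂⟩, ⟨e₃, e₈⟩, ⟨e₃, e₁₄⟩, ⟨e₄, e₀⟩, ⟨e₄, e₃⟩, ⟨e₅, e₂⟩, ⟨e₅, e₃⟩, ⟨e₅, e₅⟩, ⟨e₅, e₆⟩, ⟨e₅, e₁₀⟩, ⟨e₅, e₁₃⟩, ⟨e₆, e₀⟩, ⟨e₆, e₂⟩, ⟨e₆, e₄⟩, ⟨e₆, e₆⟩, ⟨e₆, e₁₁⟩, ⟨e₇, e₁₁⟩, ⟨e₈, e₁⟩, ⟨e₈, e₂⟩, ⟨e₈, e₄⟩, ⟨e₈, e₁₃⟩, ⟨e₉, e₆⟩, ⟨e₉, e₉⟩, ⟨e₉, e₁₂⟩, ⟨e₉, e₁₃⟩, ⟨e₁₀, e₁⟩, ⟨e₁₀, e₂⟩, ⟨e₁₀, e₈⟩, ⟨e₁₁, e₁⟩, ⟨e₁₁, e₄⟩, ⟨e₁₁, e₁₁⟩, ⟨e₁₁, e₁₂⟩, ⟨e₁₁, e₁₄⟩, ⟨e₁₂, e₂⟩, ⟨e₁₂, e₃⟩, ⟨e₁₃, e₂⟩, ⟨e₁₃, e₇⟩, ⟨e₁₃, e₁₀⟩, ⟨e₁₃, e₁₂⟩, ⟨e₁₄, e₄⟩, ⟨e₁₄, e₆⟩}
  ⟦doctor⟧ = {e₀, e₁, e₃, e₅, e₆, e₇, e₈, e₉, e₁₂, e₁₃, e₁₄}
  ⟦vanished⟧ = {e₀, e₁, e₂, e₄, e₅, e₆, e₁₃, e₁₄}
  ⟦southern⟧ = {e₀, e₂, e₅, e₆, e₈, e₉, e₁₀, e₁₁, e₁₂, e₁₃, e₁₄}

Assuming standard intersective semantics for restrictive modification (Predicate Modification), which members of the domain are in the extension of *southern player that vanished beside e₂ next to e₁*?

⟦that vanished⟧ = ⟦vanished⟧ = {e₀, e₁, e₂, e₄, e₅, e₆, e₁₃, e₁₄}
⟦beside e₂⟧ = {x : ⟨x, e₂⟩ ∈ ⟦beside⟧} = {e₀, e₁, e₂, e₃, e₅, e₆, e₈, e₁₀, e₁₂, e₁₃}
⟦next to e₁⟧ = {x : ⟨x, e₁⟩ ∈ ⟦next to⟧} = {e₀, e₁, e₂, e₃, e₆, e₇, e₈, e₁₀, e₁₂}
⟦player⟧ = {e₀, e₁, e₂, e₃, e₄, e₇, e₈, e₉, e₁₀, e₁₂, e₁₃}
… ∩ ⟦that vanished⟧ = {e₀, e₁, e₂, e₃, e₄, e₇, e₈, e₉, e₁₀, e₁₂, e₁₃} ∩ {e₀, e₁, e₂, e₄, e₅, e₆, e₁₃, e₁₄} = {e₀, e₁, e₂, e₄, e₁₃}
… ∩ ⟦beside e₂⟧ = {e₀, e₁, e₂, e₄, e₁₃} ∩ {e₀, e₁, e₂, e₃, e₅, e₆, e₈, e₁₀, e₁₂, e₁₃} = {e₀, e₁, e₂, e₁₃}
… ∩ ⟦next to e₁⟧ = {e₀, e₁, e₂, e₁₃} ∩ {e₀, e₁, e₂, e₃, e₆, e₇, e₈, e₁₀, e₁₂} = {e₀, e₁, e₂}
… ∩ ⟦southern⟧ = {e₀, e₁, e₂} ∩ {e₀, e₂, e₅, e₆, e₈, e₉, e₁₀, e₁₁, e₁₂, e₁₃, e₁₄} = {e₀, e₂}
So ⟦southern player that vanished beside e₂ next to e₁⟧ = {e₀, e₂}.

{e₀, e₂}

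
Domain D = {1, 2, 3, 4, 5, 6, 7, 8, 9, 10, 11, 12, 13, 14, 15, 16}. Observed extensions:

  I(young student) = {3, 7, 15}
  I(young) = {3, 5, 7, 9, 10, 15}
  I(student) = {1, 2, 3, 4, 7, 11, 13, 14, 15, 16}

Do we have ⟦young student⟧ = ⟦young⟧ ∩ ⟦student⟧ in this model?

⟦young⟧ ∩ ⟦student⟧ = {3, 5, 7, 9, 10, 15} ∩ {1, 2, 3, 4, 7, 11, 13, 14, 15, 16} = {3, 7, 15}
Observed ⟦young student⟧ = {3, 7, 15}.
These coincide, so the modifier is intersective here.

yes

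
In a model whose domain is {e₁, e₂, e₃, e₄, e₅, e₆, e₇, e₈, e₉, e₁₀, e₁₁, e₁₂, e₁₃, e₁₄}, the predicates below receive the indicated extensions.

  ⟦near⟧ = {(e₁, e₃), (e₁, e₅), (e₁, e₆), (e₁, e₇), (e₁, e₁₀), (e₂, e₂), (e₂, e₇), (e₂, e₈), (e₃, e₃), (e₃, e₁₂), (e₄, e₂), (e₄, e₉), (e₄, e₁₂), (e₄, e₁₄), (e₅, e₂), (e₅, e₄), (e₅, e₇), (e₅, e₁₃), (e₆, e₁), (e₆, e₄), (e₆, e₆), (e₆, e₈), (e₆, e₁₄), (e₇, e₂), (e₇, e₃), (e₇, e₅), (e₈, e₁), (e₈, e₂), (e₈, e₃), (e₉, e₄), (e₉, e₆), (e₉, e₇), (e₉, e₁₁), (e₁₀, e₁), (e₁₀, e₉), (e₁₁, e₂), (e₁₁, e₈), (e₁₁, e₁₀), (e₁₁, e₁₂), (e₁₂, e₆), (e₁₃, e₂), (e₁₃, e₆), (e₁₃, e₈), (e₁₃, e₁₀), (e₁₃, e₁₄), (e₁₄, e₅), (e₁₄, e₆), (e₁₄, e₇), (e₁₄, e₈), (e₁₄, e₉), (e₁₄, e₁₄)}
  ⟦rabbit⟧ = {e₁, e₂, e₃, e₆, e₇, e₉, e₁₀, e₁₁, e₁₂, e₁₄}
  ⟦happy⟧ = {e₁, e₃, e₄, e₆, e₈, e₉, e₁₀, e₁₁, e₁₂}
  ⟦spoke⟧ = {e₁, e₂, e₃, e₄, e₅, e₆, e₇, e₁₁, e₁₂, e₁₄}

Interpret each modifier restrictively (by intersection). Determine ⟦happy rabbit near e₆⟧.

{e₁, e₆, e₉, e₁₂}

⟦near e₆⟧ = {x : ⟨x, e₆⟩ ∈ ⟦near⟧} = {e₁, e₆, e₉, e₁₂, e₁₃, e₁₄}
⟦rabbit⟧ = {e₁, e₂, e₃, e₆, e₇, e₉, e₁₀, e₁₁, e₁₂, e₁₄}
… ∩ ⟦near e₆⟧ = {e₁, e₂, e₃, e₆, e₇, e₉, e₁₀, e₁₁, e₁₂, e₁₄} ∩ {e₁, e₆, e₉, e₁₂, e₁₃, e₁₄} = {e₁, e₆, e₉, e₁₂, e₁₄}
… ∩ ⟦happy⟧ = {e₁, e₆, e₉, e₁₂, e₁₄} ∩ {e₁, e₃, e₄, e₆, e₈, e₉, e₁₀, e₁₁, e₁₂} = {e₁, e₆, e₉, e₁₂}
So ⟦happy rabbit near e₆⟧ = {e₁, e₆, e₉, e₁₂}.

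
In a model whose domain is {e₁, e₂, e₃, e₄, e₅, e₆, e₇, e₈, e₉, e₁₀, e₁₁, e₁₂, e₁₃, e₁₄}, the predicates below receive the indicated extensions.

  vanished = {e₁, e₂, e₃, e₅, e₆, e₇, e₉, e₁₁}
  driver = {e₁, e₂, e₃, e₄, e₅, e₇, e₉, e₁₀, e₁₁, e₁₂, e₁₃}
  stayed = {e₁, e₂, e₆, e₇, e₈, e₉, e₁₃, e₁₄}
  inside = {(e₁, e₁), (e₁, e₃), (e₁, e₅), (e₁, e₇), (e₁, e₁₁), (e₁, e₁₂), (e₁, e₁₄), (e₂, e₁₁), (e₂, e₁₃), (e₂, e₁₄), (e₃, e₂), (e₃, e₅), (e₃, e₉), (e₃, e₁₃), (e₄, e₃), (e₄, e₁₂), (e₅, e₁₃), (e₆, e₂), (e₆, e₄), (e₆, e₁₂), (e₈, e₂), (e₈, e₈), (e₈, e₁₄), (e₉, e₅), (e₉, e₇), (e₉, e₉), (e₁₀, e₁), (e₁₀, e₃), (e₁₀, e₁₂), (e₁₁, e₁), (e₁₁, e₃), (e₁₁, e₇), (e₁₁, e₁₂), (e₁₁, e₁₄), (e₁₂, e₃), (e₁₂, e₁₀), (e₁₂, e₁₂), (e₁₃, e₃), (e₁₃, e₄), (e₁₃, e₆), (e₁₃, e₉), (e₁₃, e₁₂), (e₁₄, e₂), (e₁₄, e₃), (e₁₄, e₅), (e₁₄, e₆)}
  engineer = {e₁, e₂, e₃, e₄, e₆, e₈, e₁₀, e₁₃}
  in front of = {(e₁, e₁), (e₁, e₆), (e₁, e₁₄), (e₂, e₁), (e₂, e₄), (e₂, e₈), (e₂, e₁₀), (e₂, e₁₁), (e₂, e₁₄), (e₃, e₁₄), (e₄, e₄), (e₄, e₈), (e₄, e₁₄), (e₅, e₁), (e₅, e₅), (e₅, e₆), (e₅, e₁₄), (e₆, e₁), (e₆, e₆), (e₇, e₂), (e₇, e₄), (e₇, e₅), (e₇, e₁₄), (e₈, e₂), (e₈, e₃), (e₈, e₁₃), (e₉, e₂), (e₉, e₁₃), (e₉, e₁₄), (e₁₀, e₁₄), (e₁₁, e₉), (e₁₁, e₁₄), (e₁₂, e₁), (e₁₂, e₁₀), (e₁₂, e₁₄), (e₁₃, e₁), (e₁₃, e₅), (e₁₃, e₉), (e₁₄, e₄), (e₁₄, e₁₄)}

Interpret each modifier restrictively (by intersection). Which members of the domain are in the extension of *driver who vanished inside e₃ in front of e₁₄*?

⟦who vanished⟧ = ⟦vanished⟧ = {e₁, e₂, e₃, e₅, e₆, e₇, e₉, e₁₁}
⟦inside e₃⟧ = {x : ⟨x, e₃⟩ ∈ ⟦inside⟧} = {e₁, e₄, e₁₀, e₁₁, e₁₂, e₁₃, e₁₄}
⟦in front of e₁₄⟧ = {x : ⟨x, e₁₄⟩ ∈ ⟦in front of⟧} = {e₁, e₂, e₃, e₄, e₅, e₇, e₉, e₁₀, e₁₁, e₁₂, e₁₄}
⟦driver⟧ = {e₁, e₂, e₃, e₄, e₅, e₇, e₉, e₁₀, e₁₁, e₁₂, e₁₃}
… ∩ ⟦who vanished⟧ = {e₁, e₂, e₃, e₄, e₅, e₇, e₉, e₁₀, e₁₁, e₁₂, e₁₃} ∩ {e₁, e₂, e₃, e₅, e₆, e₇, e₉, e₁₁} = {e₁, e₂, e₃, e₅, e₇, e₉, e₁₁}
… ∩ ⟦inside e₃⟧ = {e₁, e₂, e₃, e₅, e₇, e₉, e₁₁} ∩ {e₁, e₄, e₁₀, e₁₁, e₁₂, e₁₃, e₁₄} = {e₁, e₁₁}
… ∩ ⟦in front of e₁₄⟧ = {e₁, e₁₁} ∩ {e₁, e₂, e₃, e₄, e₅, e₇, e₉, e₁₀, e₁₁, e₁₂, e₁₄} = {e₁, e₁₁}
So ⟦driver who vanished inside e₃ in front of e₁₄⟧ = {e₁, e₁₁}.

{e₁, e₁₁}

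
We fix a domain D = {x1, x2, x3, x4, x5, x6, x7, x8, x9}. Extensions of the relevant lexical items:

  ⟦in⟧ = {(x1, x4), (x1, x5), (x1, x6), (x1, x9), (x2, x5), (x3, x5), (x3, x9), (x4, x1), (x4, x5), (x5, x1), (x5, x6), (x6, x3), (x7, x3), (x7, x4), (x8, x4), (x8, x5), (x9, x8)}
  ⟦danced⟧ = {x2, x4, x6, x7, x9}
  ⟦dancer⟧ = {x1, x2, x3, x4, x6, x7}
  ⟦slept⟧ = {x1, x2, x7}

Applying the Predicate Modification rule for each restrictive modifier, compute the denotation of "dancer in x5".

⟦in x5⟧ = {x : ⟨x, x5⟩ ∈ ⟦in⟧} = {x1, x2, x3, x4, x8}
⟦dancer⟧ = {x1, x2, x3, x4, x6, x7}
… ∩ ⟦in x5⟧ = {x1, x2, x3, x4, x6, x7} ∩ {x1, x2, x3, x4, x8} = {x1, x2, x3, x4}
So ⟦dancer in x5⟧ = {x1, x2, x3, x4}.

{x1, x2, x3, x4}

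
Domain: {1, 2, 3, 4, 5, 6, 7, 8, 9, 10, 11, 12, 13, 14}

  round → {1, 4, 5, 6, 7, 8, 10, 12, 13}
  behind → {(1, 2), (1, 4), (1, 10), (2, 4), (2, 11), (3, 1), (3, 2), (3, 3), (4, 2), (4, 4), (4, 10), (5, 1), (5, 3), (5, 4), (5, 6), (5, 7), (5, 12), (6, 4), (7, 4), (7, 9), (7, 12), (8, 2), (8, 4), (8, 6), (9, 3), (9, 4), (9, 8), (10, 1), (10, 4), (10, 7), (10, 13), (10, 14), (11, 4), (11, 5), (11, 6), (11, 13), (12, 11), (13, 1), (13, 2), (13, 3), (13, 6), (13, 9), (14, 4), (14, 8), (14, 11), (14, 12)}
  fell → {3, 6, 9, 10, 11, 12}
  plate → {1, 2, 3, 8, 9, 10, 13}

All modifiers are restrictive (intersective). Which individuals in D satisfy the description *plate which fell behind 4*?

{9, 10}

⟦which fell⟧ = ⟦fell⟧ = {3, 6, 9, 10, 11, 12}
⟦behind 4⟧ = {x : ⟨x, 4⟩ ∈ ⟦behind⟧} = {1, 2, 4, 5, 6, 7, 8, 9, 10, 11, 14}
⟦plate⟧ = {1, 2, 3, 8, 9, 10, 13}
… ∩ ⟦which fell⟧ = {1, 2, 3, 8, 9, 10, 13} ∩ {3, 6, 9, 10, 11, 12} = {3, 9, 10}
… ∩ ⟦behind 4⟧ = {3, 9, 10} ∩ {1, 2, 4, 5, 6, 7, 8, 9, 10, 11, 14} = {9, 10}
So ⟦plate which fell behind 4⟧ = {9, 10}.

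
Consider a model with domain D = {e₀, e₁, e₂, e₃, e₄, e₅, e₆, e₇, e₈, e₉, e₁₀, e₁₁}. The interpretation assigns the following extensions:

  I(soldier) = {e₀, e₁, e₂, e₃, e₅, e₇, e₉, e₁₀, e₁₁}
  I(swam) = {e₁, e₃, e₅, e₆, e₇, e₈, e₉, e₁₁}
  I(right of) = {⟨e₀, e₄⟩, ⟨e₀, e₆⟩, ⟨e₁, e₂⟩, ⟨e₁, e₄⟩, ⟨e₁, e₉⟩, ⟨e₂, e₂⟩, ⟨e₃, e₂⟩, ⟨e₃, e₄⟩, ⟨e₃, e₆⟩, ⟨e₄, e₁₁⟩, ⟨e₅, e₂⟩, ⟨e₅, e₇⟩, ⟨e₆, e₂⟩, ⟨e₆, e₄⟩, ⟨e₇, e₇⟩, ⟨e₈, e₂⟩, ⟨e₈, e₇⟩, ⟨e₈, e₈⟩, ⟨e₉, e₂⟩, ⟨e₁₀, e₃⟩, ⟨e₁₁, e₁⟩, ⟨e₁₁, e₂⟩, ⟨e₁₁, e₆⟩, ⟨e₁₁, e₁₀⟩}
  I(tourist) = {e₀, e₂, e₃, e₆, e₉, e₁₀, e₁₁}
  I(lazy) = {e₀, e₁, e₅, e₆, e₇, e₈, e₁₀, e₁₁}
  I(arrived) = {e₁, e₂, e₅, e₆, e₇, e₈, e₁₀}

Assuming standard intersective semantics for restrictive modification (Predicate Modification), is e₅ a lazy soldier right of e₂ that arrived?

⟦right of e₂⟧ = {x : ⟨x, e₂⟩ ∈ ⟦right of⟧} = {e₁, e₂, e₃, e₅, e₆, e₈, e₉, e₁₁}
⟦that arrived⟧ = ⟦arrived⟧ = {e₁, e₂, e₅, e₆, e₇, e₈, e₁₀}
⟦soldier⟧ = {e₀, e₁, e₂, e₃, e₅, e₇, e₉, e₁₀, e₁₁}
… ∩ ⟦right of e₂⟧ = {e₀, e₁, e₂, e₃, e₅, e₇, e₉, e₁₀, e₁₁} ∩ {e₁, e₂, e₃, e₅, e₆, e₈, e₉, e₁₁} = {e₁, e₂, e₃, e₅, e₉, e₁₁}
… ∩ ⟦that arrived⟧ = {e₁, e₂, e₃, e₅, e₉, e₁₁} ∩ {e₁, e₂, e₅, e₆, e₇, e₈, e₁₀} = {e₁, e₂, e₅}
… ∩ ⟦lazy⟧ = {e₁, e₂, e₅} ∩ {e₀, e₁, e₅, e₆, e₇, e₈, e₁₀, e₁₁} = {e₁, e₅}
⟦lazy soldier right of e₂ that arrived⟧ = {e₁, e₅}; e₅ ∈ this set.

yes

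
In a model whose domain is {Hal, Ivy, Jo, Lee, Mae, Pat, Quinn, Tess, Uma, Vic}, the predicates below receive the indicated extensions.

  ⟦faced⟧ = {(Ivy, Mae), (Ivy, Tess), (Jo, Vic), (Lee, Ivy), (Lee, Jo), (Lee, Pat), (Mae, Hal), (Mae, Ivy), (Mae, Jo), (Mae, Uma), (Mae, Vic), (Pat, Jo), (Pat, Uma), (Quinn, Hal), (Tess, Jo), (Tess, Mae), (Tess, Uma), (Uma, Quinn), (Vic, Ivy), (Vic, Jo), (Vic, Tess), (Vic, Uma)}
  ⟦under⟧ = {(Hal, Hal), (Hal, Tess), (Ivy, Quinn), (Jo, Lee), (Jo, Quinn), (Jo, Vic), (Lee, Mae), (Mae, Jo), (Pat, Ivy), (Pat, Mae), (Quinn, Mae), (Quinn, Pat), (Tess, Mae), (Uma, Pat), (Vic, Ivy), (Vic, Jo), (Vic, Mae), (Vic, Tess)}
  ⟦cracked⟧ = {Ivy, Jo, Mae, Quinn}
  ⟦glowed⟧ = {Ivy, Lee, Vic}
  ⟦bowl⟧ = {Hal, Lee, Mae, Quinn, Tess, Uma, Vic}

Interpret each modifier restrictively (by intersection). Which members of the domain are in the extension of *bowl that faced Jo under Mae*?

{Lee, Tess, Vic}

⟦that faced Jo⟧ = {x : ⟨x, Jo⟩ ∈ ⟦faced⟧} = {Lee, Mae, Pat, Tess, Vic}
⟦under Mae⟧ = {x : ⟨x, Mae⟩ ∈ ⟦under⟧} = {Lee, Pat, Quinn, Tess, Vic}
⟦bowl⟧ = {Hal, Lee, Mae, Quinn, Tess, Uma, Vic}
… ∩ ⟦that faced Jo⟧ = {Hal, Lee, Mae, Quinn, Tess, Uma, Vic} ∩ {Lee, Mae, Pat, Tess, Vic} = {Lee, Mae, Tess, Vic}
… ∩ ⟦under Mae⟧ = {Lee, Mae, Tess, Vic} ∩ {Lee, Pat, Quinn, Tess, Vic} = {Lee, Tess, Vic}
So ⟦bowl that faced Jo under Mae⟧ = {Lee, Tess, Vic}.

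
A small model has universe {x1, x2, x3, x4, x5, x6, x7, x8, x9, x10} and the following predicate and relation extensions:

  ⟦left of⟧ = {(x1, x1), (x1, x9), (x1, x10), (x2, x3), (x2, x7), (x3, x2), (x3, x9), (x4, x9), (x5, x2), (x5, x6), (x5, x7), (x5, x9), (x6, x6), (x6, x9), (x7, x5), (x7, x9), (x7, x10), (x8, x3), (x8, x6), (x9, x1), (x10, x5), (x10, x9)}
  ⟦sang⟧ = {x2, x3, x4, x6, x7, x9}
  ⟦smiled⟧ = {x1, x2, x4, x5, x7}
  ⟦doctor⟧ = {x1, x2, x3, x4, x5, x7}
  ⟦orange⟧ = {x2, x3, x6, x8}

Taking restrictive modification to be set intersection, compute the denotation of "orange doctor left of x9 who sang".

{x3}

⟦left of x9⟧ = {x : ⟨x, x9⟩ ∈ ⟦left of⟧} = {x1, x3, x4, x5, x6, x7, x10}
⟦who sang⟧ = ⟦sang⟧ = {x2, x3, x4, x6, x7, x9}
⟦doctor⟧ = {x1, x2, x3, x4, x5, x7}
… ∩ ⟦left of x9⟧ = {x1, x2, x3, x4, x5, x7} ∩ {x1, x3, x4, x5, x6, x7, x10} = {x1, x3, x4, x5, x7}
… ∩ ⟦who sang⟧ = {x1, x3, x4, x5, x7} ∩ {x2, x3, x4, x6, x7, x9} = {x3, x4, x7}
… ∩ ⟦orange⟧ = {x3, x4, x7} ∩ {x2, x3, x6, x8} = {x3}
So ⟦orange doctor left of x9 who sang⟧ = {x3}.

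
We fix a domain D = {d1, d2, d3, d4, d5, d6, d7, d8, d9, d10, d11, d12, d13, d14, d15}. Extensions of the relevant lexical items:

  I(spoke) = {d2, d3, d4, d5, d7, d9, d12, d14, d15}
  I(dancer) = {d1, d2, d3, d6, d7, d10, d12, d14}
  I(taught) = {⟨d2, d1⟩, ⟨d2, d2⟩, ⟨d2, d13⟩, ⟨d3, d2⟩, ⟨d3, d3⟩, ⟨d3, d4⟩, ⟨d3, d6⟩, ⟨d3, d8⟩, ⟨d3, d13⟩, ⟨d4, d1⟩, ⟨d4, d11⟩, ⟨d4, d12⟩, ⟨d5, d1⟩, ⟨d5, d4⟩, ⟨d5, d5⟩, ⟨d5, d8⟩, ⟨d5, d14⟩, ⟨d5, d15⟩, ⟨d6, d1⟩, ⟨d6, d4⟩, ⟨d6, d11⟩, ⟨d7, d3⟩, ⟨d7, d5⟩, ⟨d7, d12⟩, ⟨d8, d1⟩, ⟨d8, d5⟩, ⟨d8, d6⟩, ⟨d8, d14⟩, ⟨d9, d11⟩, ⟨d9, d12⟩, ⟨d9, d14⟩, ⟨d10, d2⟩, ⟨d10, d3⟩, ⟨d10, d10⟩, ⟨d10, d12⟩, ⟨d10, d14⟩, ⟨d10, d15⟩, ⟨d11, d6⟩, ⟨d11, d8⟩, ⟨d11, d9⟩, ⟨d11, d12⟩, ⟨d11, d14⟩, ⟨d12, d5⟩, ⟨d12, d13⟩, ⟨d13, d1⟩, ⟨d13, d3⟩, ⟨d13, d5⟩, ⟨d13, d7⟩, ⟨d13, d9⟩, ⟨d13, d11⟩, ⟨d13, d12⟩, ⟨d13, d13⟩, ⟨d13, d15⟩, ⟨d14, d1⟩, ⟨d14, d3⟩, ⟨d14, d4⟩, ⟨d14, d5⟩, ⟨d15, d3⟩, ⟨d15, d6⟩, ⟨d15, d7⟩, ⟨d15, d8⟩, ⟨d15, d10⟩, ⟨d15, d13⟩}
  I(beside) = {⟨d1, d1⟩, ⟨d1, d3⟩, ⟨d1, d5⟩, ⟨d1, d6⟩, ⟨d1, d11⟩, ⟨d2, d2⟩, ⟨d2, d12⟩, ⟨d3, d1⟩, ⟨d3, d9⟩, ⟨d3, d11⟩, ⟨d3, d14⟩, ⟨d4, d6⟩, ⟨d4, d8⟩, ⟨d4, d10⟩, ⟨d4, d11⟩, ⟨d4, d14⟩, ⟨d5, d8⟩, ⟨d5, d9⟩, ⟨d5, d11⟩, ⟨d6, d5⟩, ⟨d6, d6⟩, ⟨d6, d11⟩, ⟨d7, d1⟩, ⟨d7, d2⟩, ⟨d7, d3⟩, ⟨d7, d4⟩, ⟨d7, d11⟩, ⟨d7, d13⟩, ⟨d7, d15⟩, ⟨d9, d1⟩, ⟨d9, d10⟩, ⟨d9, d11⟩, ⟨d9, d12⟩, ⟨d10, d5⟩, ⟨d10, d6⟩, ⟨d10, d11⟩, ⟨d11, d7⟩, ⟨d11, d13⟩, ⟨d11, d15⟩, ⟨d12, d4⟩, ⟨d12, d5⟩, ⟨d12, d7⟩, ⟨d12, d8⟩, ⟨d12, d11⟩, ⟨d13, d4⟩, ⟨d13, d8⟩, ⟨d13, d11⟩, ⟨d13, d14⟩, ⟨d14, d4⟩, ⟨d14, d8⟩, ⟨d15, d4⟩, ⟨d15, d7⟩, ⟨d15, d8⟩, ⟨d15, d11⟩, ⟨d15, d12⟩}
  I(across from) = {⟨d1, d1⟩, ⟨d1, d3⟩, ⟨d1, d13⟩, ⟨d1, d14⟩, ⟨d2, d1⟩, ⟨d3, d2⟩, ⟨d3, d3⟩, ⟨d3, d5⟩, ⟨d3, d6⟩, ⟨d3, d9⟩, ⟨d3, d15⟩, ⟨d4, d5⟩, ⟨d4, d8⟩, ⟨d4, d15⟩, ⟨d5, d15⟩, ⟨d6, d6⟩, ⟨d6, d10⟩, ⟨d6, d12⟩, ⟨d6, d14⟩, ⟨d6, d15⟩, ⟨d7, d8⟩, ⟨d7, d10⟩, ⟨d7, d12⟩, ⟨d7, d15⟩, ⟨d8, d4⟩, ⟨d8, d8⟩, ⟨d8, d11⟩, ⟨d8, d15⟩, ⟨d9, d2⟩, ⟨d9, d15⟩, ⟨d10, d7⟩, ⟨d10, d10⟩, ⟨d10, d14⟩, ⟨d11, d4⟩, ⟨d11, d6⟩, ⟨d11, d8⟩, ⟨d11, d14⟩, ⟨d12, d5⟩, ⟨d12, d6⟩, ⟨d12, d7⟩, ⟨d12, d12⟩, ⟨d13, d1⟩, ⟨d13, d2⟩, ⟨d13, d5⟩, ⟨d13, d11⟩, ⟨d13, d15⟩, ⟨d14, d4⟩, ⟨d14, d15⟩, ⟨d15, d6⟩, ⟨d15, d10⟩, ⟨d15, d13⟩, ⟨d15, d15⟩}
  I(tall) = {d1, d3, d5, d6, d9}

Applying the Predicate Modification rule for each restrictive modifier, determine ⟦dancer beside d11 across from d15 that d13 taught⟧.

{d3, d7}

⟦beside d11⟧ = {x : ⟨x, d11⟩ ∈ ⟦beside⟧} = {d1, d3, d4, d5, d6, d7, d9, d10, d12, d13, d15}
⟦across from d15⟧ = {x : ⟨x, d15⟩ ∈ ⟦across from⟧} = {d3, d4, d5, d6, d7, d8, d9, d13, d14, d15}
⟦that d13 taught⟧ = {x : ⟨d13, x⟩ ∈ ⟦taught⟧} = {d1, d3, d5, d7, d9, d11, d12, d13, d15}
⟦dancer⟧ = {d1, d2, d3, d6, d7, d10, d12, d14}
… ∩ ⟦beside d11⟧ = {d1, d2, d3, d6, d7, d10, d12, d14} ∩ {d1, d3, d4, d5, d6, d7, d9, d10, d12, d13, d15} = {d1, d3, d6, d7, d10, d12}
… ∩ ⟦across from d15⟧ = {d1, d3, d6, d7, d10, d12} ∩ {d3, d4, d5, d6, d7, d8, d9, d13, d14, d15} = {d3, d6, d7}
… ∩ ⟦that d13 taught⟧ = {d3, d6, d7} ∩ {d1, d3, d5, d7, d9, d11, d12, d13, d15} = {d3, d7}
So ⟦dancer beside d11 across from d15 that d13 taught⟧ = {d3, d7}.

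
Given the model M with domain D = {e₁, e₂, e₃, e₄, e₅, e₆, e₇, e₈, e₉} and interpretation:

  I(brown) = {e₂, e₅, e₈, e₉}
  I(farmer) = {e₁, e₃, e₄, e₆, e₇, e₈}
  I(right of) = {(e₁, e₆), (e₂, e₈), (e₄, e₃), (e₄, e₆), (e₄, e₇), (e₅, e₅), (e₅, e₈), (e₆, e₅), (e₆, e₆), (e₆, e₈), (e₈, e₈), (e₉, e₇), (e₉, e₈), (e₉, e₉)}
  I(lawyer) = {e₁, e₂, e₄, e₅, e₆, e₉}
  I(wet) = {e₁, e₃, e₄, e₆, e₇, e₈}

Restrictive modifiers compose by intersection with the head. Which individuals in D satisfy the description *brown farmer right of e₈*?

⟦right of e₈⟧ = {x : ⟨x, e₈⟩ ∈ ⟦right of⟧} = {e₂, e₅, e₆, e₈, e₉}
⟦farmer⟧ = {e₁, e₃, e₄, e₆, e₇, e₈}
… ∩ ⟦right of e₈⟧ = {e₁, e₃, e₄, e₆, e₇, e₈} ∩ {e₂, e₅, e₆, e₈, e₉} = {e₆, e₈}
… ∩ ⟦brown⟧ = {e₆, e₈} ∩ {e₂, e₅, e₈, e₉} = {e₈}
So ⟦brown farmer right of e₈⟧ = {e₈}.

{e₈}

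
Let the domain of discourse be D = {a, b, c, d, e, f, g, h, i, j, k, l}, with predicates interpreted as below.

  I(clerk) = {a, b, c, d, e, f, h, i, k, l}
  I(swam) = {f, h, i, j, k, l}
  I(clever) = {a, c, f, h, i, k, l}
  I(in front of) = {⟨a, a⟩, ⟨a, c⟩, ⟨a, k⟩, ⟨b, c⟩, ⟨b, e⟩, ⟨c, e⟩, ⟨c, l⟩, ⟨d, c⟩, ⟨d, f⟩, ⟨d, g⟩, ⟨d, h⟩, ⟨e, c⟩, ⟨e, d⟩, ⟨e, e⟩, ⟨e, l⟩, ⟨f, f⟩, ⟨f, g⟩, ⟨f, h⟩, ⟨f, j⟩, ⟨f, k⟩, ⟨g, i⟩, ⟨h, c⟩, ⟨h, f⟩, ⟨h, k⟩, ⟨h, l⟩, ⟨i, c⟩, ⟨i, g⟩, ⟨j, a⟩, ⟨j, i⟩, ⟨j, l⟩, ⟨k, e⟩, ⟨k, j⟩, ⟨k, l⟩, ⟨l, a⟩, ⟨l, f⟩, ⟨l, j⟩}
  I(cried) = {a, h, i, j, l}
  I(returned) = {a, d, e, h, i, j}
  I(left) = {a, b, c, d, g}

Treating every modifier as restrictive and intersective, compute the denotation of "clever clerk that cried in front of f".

{h, l}

⟦that cried⟧ = ⟦cried⟧ = {a, h, i, j, l}
⟦in front of f⟧ = {x : ⟨x, f⟩ ∈ ⟦in front of⟧} = {d, f, h, l}
⟦clerk⟧ = {a, b, c, d, e, f, h, i, k, l}
… ∩ ⟦that cried⟧ = {a, b, c, d, e, f, h, i, k, l} ∩ {a, h, i, j, l} = {a, h, i, l}
… ∩ ⟦in front of f⟧ = {a, h, i, l} ∩ {d, f, h, l} = {h, l}
… ∩ ⟦clever⟧ = {h, l} ∩ {a, c, f, h, i, k, l} = {h, l}
So ⟦clever clerk that cried in front of f⟧ = {h, l}.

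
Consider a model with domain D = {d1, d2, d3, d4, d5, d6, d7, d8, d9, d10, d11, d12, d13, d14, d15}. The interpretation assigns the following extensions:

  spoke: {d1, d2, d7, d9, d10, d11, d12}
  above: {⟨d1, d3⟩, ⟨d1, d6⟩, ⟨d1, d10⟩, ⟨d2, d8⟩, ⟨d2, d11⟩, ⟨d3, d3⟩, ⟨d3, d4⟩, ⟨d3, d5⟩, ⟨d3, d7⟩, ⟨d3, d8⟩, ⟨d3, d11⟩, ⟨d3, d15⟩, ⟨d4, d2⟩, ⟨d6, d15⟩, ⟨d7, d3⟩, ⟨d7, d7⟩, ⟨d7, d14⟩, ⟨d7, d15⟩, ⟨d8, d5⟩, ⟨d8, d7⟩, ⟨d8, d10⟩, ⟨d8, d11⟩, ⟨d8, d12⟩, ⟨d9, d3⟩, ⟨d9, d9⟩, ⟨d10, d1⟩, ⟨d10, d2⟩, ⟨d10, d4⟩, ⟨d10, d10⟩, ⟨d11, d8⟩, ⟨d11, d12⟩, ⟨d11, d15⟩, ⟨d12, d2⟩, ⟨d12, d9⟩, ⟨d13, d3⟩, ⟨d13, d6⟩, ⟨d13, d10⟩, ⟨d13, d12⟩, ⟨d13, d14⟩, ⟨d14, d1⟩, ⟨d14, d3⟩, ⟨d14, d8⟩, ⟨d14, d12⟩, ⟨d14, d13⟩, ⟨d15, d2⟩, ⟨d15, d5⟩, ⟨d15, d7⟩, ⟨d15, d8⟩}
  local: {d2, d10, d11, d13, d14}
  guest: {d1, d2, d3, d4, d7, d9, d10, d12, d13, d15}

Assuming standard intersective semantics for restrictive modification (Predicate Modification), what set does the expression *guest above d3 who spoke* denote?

{d1, d7, d9}

⟦above d3⟧ = {x : ⟨x, d3⟩ ∈ ⟦above⟧} = {d1, d3, d7, d9, d13, d14}
⟦who spoke⟧ = ⟦spoke⟧ = {d1, d2, d7, d9, d10, d11, d12}
⟦guest⟧ = {d1, d2, d3, d4, d7, d9, d10, d12, d13, d15}
… ∩ ⟦above d3⟧ = {d1, d2, d3, d4, d7, d9, d10, d12, d13, d15} ∩ {d1, d3, d7, d9, d13, d14} = {d1, d3, d7, d9, d13}
… ∩ ⟦who spoke⟧ = {d1, d3, d7, d9, d13} ∩ {d1, d2, d7, d9, d10, d11, d12} = {d1, d7, d9}
So ⟦guest above d3 who spoke⟧ = {d1, d7, d9}.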